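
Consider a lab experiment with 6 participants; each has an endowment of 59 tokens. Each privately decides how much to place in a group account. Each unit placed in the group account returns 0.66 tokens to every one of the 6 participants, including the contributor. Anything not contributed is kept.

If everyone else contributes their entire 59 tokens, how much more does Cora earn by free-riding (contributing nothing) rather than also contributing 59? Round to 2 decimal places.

Switching from a contribution of 59 to 0 lets Cora keep an extra 59 tokens, but lowers the group account by 59, which costs Cora their own share of that drop: 0.66 × 59 = 38.94.
Net gain = 59 − 38.94 = 20.06. The private return per contributed unit (0.66) is below 1, so free-riding is indeed the best response regardless of what the others do.

20.06 tokens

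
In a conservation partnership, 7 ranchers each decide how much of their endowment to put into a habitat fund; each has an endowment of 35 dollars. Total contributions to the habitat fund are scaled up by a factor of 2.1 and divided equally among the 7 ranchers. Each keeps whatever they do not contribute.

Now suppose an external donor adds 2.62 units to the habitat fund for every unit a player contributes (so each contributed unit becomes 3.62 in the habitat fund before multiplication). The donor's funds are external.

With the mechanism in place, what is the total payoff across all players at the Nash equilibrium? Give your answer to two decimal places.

1862.49 dollars

The effective private return per unit is now 2.1 × 3.62 / 7 = 1.0860 > 1, so every player's dominant strategy flips to full contribution.
So the Nash equilibrium is full contribution by all 7; the group earns 2.1 × 3.62 × 245 = 1862.49.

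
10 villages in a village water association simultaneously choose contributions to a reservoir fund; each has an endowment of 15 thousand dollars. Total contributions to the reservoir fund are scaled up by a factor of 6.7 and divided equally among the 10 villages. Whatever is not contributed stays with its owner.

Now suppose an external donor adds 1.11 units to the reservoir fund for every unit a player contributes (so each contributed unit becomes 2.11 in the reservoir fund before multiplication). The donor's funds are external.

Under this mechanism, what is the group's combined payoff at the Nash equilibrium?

2120.55 thousand dollars

With the mechanism, a contributed unit returns 6.7 × 2.11 / 10 = 1.4137 per unit of net cost to the contributor — now above 1 — so contributing fully is weakly dominant for every player.
At the Nash equilibrium everyone contributes 15. Group total payoff = 6.7 × 2.11 × 150 = 2120.55.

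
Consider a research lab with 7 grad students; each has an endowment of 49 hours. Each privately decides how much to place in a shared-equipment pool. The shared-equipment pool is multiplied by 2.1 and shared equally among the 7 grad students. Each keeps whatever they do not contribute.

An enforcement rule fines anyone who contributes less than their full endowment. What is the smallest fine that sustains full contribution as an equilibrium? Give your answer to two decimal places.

Given the others contribute fully, the best deviation is to contribute 0 (any partial contribution still incurs the fine and gives up units whose private return 0.3000 is below 1).
Deviating from 49 to 0 saves 49 hours but forfeits the deviator's share of the drop in the shared-equipment pool: 2.1/7 × 49 = 14.70.
So the deviation gain is 49 − 14.70 = 34.30, and the fine must be at least 34.30 hours to wipe it out.

34.30 hours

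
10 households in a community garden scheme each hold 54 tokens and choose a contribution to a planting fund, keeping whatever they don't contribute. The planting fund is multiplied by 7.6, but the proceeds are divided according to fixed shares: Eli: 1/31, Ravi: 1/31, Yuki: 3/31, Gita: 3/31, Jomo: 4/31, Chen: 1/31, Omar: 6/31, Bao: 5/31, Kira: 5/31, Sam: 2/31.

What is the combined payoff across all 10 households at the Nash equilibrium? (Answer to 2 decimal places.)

1609.20 tokens

A player with share s gets back 7.6·s per unit contributed, so full contribution is dominant for anyone with s > 1/7.6 = 0.1316 and zero contribution is dominant for anyone below.
Omar, Bao and Kira clear that bar, contributing 54 each; the remaining 7 contribute 0. Total contributed: 162.
The planting fund pays out 7.6 × 162 = 1231.20 in total (split across the unequal shares, but the aggregate is all that matters for the group sum).
The 7 free-riders keep 54 each, adding 378. Group total = 378 + 1231.20 = 1609.20.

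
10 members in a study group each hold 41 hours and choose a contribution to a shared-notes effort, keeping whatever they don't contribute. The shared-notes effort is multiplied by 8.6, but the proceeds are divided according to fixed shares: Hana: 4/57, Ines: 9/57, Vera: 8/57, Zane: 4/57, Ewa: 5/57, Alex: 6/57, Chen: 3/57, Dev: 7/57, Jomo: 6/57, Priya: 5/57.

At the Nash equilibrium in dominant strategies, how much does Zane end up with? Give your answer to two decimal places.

Player j's private return per contributed unit is 8.6 × (j's share). Contributing is weakly dominant for j when that share is at least 1/8.6 = 0.1163, and contributing 0 is dominant otherwise.
The shares above 0.1163 belong to Ines, Vera and Dev, contributing 41 each; the remaining 7 contribute 0. Total contributed: 123.
Zane keeps 41 and receives 8.6 × 123 × 4/57 = 74.23 from the shared-notes effort, for a payoff of 115.23.

115.23 hours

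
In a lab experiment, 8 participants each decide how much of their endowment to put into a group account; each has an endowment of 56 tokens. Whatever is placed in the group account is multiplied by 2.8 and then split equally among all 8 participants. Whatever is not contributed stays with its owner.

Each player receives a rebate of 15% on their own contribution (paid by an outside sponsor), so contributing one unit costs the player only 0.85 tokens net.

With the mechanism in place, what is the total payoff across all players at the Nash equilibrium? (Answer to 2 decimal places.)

The effective private return is (2.8/8) / 0.85 = 0.4118, which is still under 1, so the mechanism doesn't change anyone's dominant strategy: zero contribution.
Everyone keeps their endowment and the group total is 8 × 56 = 448.

448.00 tokens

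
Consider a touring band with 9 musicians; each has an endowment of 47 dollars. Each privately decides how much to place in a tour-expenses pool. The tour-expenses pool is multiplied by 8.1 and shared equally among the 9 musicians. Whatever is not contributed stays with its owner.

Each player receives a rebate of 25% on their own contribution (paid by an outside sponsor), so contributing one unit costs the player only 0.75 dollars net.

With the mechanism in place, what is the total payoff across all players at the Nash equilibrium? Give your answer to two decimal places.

The effective private return per unit is now (8.1/9) / 0.75 = 1.2000 > 1, so every player's dominant strategy flips to full contribution.
At the Nash equilibrium everyone contributes 47. Group total payoff = 9 × (47 × 0.25 + 8.1 × 47) = 3532.05.

3532.05 dollars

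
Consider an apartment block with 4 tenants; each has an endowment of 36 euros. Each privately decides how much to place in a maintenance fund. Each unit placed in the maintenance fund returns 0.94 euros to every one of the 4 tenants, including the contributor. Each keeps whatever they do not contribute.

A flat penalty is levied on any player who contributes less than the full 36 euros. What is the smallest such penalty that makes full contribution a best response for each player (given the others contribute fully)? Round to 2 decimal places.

Given the others contribute fully, the best deviation is to contribute 0 (any partial contribution still incurs the fine and gives up units whose private return 0.94 is below 1).
Deviating from 36 to 0 saves 36 euros but forfeits the deviator's share of the drop in the maintenance fund: 0.94 × 36 = 33.84.
So the deviation gain is 36 − 33.84 = 2.16, and the fine must be at least 2.16 euros to wipe it out.

2.16 euros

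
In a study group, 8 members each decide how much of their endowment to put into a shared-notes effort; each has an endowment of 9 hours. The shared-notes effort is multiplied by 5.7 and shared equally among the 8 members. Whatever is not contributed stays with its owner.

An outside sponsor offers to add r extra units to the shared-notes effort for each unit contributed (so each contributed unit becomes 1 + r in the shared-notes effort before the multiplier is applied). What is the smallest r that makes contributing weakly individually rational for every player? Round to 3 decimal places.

With matching at rate r, one contributed unit becomes (1 + r) in the shared-notes effort and returns 5.7 × (1 + r) / 8 to the contributor.
Setting this equal to 1: 1 + r = 8/5.7 = 1.4035.
So the minimum matching rate is r = 1.4035 − 1 = 0.404.

0.404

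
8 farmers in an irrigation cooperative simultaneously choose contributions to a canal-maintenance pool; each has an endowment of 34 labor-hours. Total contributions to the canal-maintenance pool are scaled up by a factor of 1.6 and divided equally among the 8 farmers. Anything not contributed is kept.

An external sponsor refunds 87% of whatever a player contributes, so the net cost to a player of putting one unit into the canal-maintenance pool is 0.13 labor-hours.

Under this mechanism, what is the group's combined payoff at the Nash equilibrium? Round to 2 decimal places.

671.84 labor-hours

With the mechanism, a contributed unit returns (1.6/8) / 0.13 = 1.5385 per unit of net cost to the contributor — now above 1 — so contributing fully is weakly dominant for every player.
At the Nash equilibrium everyone contributes 34. Group total payoff = 8 × (34 × 0.87 + 1.6 × 34) = 671.84.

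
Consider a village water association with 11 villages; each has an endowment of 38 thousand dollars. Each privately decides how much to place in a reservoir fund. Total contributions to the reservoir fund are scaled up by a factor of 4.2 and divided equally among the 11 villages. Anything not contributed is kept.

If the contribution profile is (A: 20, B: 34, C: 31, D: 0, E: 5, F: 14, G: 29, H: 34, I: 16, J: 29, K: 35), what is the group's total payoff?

Total contributed: 20 + 34 + 31 + 0 + 5 + 14 + 29 + 34 + 16 + 29 + 35 = 247; total kept: 11 × 38 − 247 = 171.
The reservoir fund pays out 4.2 × 247 = 1037.40 in aggregate.
Group total = 171 + 1037.40 = 1208.40.

1208.40 thousand dollars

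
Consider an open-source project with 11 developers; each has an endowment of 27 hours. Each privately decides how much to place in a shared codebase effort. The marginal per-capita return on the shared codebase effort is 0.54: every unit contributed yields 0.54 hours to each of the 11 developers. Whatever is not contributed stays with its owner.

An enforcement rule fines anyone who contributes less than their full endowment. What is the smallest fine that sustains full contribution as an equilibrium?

Given the others contribute fully, the best deviation is to contribute 0 (any partial contribution still incurs the fine and gives up units whose private return 0.54 is below 1).
Deviating from 27 to 0 saves 27 hours but forfeits the deviator's share of the drop in the shared codebase effort: 0.54 × 27 = 14.58.
So the deviation gain is 27 − 14.58 = 12.42, and the fine must be at least 12.42 hours to wipe it out.

12.42 hours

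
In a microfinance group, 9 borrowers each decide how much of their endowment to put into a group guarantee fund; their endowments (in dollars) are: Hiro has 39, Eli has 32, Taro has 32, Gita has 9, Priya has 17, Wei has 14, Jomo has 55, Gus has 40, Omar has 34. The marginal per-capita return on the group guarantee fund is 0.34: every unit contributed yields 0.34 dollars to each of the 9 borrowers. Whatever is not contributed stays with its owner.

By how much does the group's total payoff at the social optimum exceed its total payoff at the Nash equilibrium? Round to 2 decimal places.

The private return per contributed unit is 0.34 < 1 for everyone, so the Nash equilibrium is zero contribution and the group total is Σ E_j = 39 + 32 + 32 + 9 + 17 + 14 + 55 + 40 + 34 = 272.
Each contributed unit returns 3.060 to the group, so the social optimum is full contribution by everyone: group total = 3.060 × 272 = 832.32.
Efficiency loss = (3.060 − 1) × 272 = 560.32.

560.32 dollars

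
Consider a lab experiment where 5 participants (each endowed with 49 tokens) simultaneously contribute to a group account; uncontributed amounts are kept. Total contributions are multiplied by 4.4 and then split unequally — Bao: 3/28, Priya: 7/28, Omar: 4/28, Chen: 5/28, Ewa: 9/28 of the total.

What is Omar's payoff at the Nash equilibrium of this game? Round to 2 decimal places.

A player with share s gets back 4.4·s per unit contributed, so full contribution is dominant for anyone with s > 1/4.4 = 0.2273 and zero contribution is dominant for anyone below.
The shares above 0.2273 belong to Priya and Ewa, contributing 49 each; the remaining 3 contribute 0. Total contributed: 98.
Omar keeps 49 and receives 4.4 × 98 × 4/28 = 61.60 from the group account, for a payoff of 110.60.

110.60 tokens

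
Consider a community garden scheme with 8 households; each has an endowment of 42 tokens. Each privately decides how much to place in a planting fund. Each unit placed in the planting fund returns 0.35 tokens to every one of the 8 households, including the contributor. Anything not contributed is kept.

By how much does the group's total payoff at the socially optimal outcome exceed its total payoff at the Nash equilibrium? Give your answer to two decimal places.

The private return per contributed unit is 0.35 < 1, so contributing 0 is dominant for every player. At the Nash equilibrium everyone keeps their 42, and the group total is 8 × 42 = 336.
Each contributed unit returns 2.800 to the group as a whole (0.35 to each of 8 players), which exceeds 1, so the social optimum is full contribution: group total = 2.800 × 336 = 940.80.
Efficiency loss = 940.80 − 336 = 604.80.

604.80 tokens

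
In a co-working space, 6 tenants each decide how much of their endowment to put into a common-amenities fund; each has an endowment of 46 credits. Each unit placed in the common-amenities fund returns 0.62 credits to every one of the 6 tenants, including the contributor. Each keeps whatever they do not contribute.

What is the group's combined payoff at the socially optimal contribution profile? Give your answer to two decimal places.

Each contributed unit returns 3.720 to the group as a whole (0.62 to each of 6 players), which exceeds 1, so the social optimum is full contribution: group total = 3.720 × 276 = 1026.72.

1026.72 credits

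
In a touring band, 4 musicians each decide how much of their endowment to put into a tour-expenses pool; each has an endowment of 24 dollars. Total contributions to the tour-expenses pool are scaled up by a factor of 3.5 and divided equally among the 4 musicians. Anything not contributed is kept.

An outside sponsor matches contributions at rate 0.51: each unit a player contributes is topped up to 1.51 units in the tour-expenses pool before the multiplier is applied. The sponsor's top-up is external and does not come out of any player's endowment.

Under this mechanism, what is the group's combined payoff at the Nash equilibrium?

With the mechanism, a contributed unit returns 3.5 × 1.51 / 4 = 1.3213 per unit of net cost to the contributor — now above 1 — so contributing fully is weakly dominant for every player.
So the Nash equilibrium is full contribution by all 4; the group earns 3.5 × 1.51 × 96 = 507.36.

507.36 dollars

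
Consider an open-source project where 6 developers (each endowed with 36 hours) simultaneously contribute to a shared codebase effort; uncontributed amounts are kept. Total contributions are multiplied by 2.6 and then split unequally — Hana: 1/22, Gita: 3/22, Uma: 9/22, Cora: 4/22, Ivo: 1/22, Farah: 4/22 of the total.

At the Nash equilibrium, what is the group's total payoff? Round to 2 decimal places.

273.60 hours

Each unit j contributes comes back to j as 2.6 × (j's share), so j prefers to contribute only if that share exceeds 1/2.6 = 0.3846; otherwise keeping the unit dominates.
Only Uma (9/22) clears that bar, contributing 36; the remaining 5 contribute 0. Total contributed: 36.
The shared codebase effort pays out 2.6 × 36 = 93.60 in total (split across the unequal shares, but the aggregate is all that matters for the group sum).
The 5 free-riders keep 36 each, adding 180. Group total = 180 + 93.60 = 273.60.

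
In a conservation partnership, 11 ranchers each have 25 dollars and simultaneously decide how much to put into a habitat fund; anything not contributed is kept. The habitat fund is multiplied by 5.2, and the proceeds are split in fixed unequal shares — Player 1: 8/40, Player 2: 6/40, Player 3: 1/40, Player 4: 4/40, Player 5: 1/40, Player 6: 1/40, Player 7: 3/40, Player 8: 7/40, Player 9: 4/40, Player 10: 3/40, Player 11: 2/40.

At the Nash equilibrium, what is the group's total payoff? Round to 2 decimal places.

380.00 dollars

A player with share s gets back 5.2·s per unit contributed, so full contribution is dominant for anyone with s > 1/5.2 = 0.1923 and zero contribution is dominant for anyone below.
The only share above 0.1923 is Player 1's 8/40, contributing 25; the remaining 10 contribute 0. Total contributed: 25.
The habitat fund pays out 5.2 × 25 = 130.00 in total (split across the unequal shares, but the aggregate is all that matters for the group sum).
The 10 free-riders keep 25 each, adding 250. Group total = 250 + 130.00 = 380.00.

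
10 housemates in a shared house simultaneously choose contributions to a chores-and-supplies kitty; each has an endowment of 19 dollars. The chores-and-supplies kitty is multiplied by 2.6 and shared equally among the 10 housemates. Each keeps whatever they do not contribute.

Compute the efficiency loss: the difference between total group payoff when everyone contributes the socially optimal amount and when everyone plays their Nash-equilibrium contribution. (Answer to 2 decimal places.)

Each contributed unit returns 2.6/10 = 0.2600 to its contributor — below 1 — so contributing 0 is dominant for every player. At the Nash equilibrium everyone keeps their 19, and the group total is 10 × 19 = 190.
Each contributed unit returns 2.600 to the group as a whole (0.2600 to each of 10 players), which exceeds 1, so the social optimum is full contribution: group total = 2.600 × 190 = 494.00.
Efficiency loss = 494.00 − 190 = 304.00.

304.00 dollars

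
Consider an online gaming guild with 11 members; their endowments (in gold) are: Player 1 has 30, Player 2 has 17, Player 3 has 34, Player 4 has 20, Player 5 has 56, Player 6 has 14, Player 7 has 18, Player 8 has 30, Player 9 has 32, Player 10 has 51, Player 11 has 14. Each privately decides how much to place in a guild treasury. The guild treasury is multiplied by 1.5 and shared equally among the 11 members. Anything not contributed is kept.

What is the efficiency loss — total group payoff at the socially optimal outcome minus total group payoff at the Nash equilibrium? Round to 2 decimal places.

158.00 gold

The private return per contributed unit is 1.5/11 = 0.1364 < 1 for every player regardless of endowment, so the Nash equilibrium is zero contribution and the group total is Σ E_j = 30 + 17 + 34 + 20 + 56 + 14 + 18 + 30 + 32 + 51 + 14 = 316.
Each contributed unit returns 1.500 to the group, so the social optimum is full contribution by everyone: group total = 1.500 × 316 = 474.00.
Efficiency loss = (1.500 − 1) × 316 = 158.00.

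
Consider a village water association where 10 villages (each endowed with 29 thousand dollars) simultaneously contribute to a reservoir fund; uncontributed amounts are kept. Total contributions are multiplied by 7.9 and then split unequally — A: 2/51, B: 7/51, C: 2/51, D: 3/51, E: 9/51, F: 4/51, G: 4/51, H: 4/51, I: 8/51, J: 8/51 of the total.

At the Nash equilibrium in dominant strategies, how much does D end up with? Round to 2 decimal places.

A player with share s gets back 7.9·s per unit contributed, so full contribution is dominant for anyone with s > 1/7.9 = 0.1266 and zero contribution is dominant for anyone below.
The shares above 0.1266 belong to B, E, I and J, contributing 29 each; the remaining 6 contribute 0. Total contributed: 116.
D keeps 29 and receives 7.9 × 116 × 3/51 = 53.91 from the reservoir fund, for a payoff of 82.91.

82.91 thousand dollars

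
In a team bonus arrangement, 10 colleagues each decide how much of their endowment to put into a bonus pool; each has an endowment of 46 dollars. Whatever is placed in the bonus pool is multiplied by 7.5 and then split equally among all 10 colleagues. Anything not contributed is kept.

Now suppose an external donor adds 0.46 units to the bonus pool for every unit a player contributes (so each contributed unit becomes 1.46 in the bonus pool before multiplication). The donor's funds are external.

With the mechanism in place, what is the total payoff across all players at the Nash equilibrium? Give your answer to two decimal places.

5037.00 dollars

With the mechanism, a contributed unit returns 7.5 × 1.46 / 10 = 1.0950 per unit of net cost to the contributor — now above 1 — so contributing fully is weakly dominant for every player.
So the Nash equilibrium is full contribution by all 10; the group earns 7.5 × 1.46 × 460 = 5037.00.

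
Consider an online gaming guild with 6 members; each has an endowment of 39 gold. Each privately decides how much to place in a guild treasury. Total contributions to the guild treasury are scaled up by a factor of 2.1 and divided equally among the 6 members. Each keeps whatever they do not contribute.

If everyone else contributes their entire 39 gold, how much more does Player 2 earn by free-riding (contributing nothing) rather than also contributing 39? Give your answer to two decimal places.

25.35 gold

Switching from a contribution of 39 to 0 lets Player 2 keep an extra 39 gold, but lowers the guild treasury by 39, which costs Player 2 their own share of that drop: 2.1/6 × 39 = 13.65.
Net gain = 39 − 13.65 = 25.35. The private return per contributed unit (0.3500) is below 1, so free-riding is indeed the best response regardless of what the others do.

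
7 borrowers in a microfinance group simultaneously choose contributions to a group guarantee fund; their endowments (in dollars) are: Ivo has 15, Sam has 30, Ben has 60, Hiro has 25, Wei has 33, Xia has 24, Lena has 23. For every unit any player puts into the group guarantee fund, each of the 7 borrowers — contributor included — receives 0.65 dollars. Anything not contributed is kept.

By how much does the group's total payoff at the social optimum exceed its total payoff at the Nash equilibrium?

The private return per contributed unit is 0.65 < 1 for everyone, so the Nash equilibrium is zero contribution and the group total is Σ E_j = 15 + 30 + 60 + 25 + 33 + 24 + 23 = 210.
Each contributed unit returns 4.550 to the group, so the social optimum is full contribution by everyone: group total = 4.550 × 210 = 955.50.
Efficiency loss = (4.550 − 1) × 210 = 745.50.

745.50 dollars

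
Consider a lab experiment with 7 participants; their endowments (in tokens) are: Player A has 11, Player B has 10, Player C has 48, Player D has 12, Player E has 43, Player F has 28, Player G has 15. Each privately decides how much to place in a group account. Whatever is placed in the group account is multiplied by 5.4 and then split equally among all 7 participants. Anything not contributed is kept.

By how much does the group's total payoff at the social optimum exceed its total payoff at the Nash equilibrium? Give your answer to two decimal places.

734.80 tokens

The private return per contributed unit is 5.4/7 = 0.7714 < 1 for every player regardless of endowment, so the Nash equilibrium is zero contribution and the group total is Σ E_j = 11 + 10 + 48 + 12 + 43 + 28 + 15 = 167.
Each contributed unit returns 5.400 to the group, so the social optimum is full contribution by everyone: group total = 5.400 × 167 = 901.80.
Efficiency loss = (5.400 − 1) × 167 = 734.80.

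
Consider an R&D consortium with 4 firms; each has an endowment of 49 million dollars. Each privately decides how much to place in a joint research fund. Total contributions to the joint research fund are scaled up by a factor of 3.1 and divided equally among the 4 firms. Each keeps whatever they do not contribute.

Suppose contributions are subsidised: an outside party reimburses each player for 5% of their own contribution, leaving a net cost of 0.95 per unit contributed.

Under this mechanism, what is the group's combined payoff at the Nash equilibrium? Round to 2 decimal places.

With the mechanism, a contributed unit returns (3.1/4) / 0.95 = 0.8158 per unit of net cost — still below 1 — so contributing 0 remains dominant for every player.
At the Nash equilibrium no one contributes; group total payoff = 4 × 49 = 196.

196.00 million dollars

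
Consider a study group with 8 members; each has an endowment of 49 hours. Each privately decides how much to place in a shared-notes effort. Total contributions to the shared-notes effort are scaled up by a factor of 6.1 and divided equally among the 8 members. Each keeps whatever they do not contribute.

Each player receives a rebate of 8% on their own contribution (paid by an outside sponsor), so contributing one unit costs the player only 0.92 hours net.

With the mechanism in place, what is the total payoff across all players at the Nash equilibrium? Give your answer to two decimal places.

With the mechanism, a contributed unit returns (6.1/8) / 0.92 = 0.8288 per unit of net cost — still below 1 — so contributing 0 remains dominant for every player.
Everyone keeps their endowment and the group total is 8 × 49 = 392.

392.00 hours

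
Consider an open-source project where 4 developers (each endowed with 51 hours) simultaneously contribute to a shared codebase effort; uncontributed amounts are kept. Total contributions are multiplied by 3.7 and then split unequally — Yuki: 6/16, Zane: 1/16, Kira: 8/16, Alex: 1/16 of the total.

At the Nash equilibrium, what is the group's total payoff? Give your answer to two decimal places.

A player with share s gets back 3.7·s per unit contributed, so full contribution is dominant for anyone with s > 1/3.7 = 0.2703 and zero contribution is dominant for anyone below.
Yuki and Kira clear that bar, contributing 51 each; the remaining 2 contribute 0. Total contributed: 102.
The shared codebase effort pays out 3.7 × 102 = 377.40 in total (split across the unequal shares, but the aggregate is all that matters for the group sum).
The 2 free-riders keep 51 each, adding 102. Group total = 102 + 377.40 = 479.40.

479.40 hours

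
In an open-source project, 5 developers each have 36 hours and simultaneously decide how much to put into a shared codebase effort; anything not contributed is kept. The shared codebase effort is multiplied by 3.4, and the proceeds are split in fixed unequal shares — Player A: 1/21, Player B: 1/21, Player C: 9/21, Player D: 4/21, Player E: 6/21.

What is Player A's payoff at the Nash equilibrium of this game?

Each unit j contributes comes back to j as 3.4 × (j's share), so j prefers to contribute only if that share exceeds 1/3.4 = 0.2941; otherwise keeping the unit dominates.
Only Player C (9/21) clears that bar, contributing 36; the remaining 4 contribute 0. Total contributed: 36.
Player A keeps 36 and receives 3.4 × 36 × 1/21 = 5.83 from the shared codebase effort, for a payoff of 41.83.

41.83 hours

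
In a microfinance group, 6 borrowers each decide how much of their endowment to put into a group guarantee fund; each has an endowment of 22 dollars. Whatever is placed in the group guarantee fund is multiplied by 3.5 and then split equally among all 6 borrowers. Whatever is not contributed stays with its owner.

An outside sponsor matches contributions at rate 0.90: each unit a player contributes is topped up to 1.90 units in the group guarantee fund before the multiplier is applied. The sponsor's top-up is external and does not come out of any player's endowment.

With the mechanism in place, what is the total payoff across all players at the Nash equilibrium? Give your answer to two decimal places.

877.80 dollars

The effective private return per unit is now 3.5 × 1.90 / 6 = 1.1083 > 1, so every player's dominant strategy flips to full contribution.
At the Nash equilibrium everyone contributes 22. Group total payoff = 3.5 × 1.90 × 132 = 877.80.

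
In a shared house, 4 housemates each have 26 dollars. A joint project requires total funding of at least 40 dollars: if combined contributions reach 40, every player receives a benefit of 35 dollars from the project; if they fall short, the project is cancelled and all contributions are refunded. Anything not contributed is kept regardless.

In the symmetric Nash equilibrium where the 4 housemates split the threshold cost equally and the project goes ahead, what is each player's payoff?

51 dollars

Equal share of the threshold: 40/4 = 10.
At this profile no one gains by cutting their contribution: any cut drops the total below 40, the project is cancelled, contributions are refunded, and the deviator ends with 26, which is less than 26 − 10 + 35 = 51. Contributing more than 10 just wastes the excess. So contributing exactly 10 is a best response.
Each player's payoff: 26 − 10 + 35 = 51.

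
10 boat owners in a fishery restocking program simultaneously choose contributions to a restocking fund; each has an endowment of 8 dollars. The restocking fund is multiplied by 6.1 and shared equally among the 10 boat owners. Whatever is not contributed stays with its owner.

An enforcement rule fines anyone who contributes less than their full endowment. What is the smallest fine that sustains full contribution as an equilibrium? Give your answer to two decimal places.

3.12 dollars

Given the others contribute fully, the best deviation is to contribute 0 (any partial contribution still incurs the fine and gives up units whose private return 0.6100 is below 1).
Deviating from 8 to 0 saves 8 dollars but forfeits the deviator's share of the drop in the restocking fund: 6.1/10 × 8 = 4.88.
So the deviation gain is 8 − 4.88 = 3.12, and the fine must be at least 3.12 dollars to wipe it out.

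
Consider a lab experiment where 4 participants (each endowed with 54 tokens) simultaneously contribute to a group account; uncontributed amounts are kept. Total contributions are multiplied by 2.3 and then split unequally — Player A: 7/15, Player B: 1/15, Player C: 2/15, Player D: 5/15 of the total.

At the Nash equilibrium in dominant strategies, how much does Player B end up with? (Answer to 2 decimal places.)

62.28 tokens

A player with share s gets back 2.3·s per unit contributed, so full contribution is dominant for anyone with s > 1/2.3 = 0.4348 and zero contribution is dominant for anyone below.
Only Player A (7/15) clears that bar, contributing 54; the remaining 3 contribute 0. Total contributed: 54.
Player B keeps 54 and receives 2.3 × 54 × 1/15 = 8.28 from the group account, for a payoff of 62.28.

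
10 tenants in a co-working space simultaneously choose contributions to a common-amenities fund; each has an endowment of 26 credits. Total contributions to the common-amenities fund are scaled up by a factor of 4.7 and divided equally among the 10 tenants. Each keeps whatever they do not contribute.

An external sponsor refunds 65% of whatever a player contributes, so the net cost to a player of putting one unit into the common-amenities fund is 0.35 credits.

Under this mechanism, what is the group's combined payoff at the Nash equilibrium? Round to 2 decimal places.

1391.00 credits

Under the mechanism each unit contributed yields (4.7/10) / 0.35 = 1.3429 back to its contributor per unit of net cost, which exceeds 1, making full contribution the dominant choice for everyone.
So the Nash equilibrium is full contribution by all 10; the group earns 10 × (26 × 0.65 + 4.7 × 26) = 1391.00.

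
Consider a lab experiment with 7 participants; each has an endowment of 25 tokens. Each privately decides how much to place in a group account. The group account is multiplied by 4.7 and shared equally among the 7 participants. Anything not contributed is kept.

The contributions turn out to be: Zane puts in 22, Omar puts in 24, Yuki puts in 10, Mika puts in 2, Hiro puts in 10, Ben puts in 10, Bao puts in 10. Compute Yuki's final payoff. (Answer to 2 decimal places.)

74.09 tokens

Total contributed: 22 + 24 + 10 + 2 + 10 + 10 + 10 = 88.
Each receives 4.7 × 88 / 7 = 59.09 from the group account.
Yuki keeps 25 − 10 = 15, so Yuki's payoff is 15 + 59.09 = 74.09.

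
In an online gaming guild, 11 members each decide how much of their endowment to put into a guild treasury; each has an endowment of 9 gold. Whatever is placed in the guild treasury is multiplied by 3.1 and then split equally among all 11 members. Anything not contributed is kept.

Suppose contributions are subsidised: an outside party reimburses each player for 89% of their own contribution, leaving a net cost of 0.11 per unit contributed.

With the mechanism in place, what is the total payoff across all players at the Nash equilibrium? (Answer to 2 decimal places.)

Under the mechanism each unit contributed yields (3.1/11) / 0.11 = 2.5620 back to its contributor per unit of net cost, which exceeds 1, making full contribution the dominant choice for everyone.
At the Nash equilibrium everyone contributes 9. Group total payoff = 11 × (9 × 0.89 + 3.1 × 9) = 395.01.

395.01 gold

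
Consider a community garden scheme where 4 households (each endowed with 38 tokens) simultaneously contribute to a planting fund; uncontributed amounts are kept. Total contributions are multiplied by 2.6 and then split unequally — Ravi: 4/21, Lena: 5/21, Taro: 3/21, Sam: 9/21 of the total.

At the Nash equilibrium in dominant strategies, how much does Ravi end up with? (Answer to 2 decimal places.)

Player j's private return per contributed unit is 2.6 × (j's share). Contributing is weakly dominant for j when that share is at least 1/2.6 = 0.3846, and contributing 0 is dominant otherwise.
Sam alone (share 9/21) is above the threshold, contributing 38; the remaining 3 contribute 0. Total contributed: 38.
Ravi keeps 38 and receives 2.6 × 38 × 4/21 = 18.82 from the planting fund, for a payoff of 56.82.

56.82 tokens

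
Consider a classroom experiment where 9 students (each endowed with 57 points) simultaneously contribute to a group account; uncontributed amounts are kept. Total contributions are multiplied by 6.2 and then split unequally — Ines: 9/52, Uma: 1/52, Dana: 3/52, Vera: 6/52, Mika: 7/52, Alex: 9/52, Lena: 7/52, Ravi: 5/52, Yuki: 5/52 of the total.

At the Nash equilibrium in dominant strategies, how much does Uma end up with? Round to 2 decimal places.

70.59 points

Each unit j contributes comes back to j as 6.2 × (j's share), so j prefers to contribute only if that share exceeds 1/6.2 = 0.1613; otherwise keeping the unit dominates.
Ines and Alex are above the threshold, contributing 57 each; the remaining 7 contribute 0. Total contributed: 114.
Uma keeps 57 and receives 6.2 × 114 × 1/52 = 13.59 from the group account, for a payoff of 70.59.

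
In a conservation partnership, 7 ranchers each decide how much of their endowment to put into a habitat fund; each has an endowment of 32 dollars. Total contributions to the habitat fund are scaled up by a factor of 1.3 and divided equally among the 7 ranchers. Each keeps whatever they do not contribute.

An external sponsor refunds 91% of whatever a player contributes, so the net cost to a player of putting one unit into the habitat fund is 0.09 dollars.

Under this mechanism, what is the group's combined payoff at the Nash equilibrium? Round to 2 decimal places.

The effective private return per unit is now (1.3/7) / 0.09 = 2.0635 > 1, so every player's dominant strategy flips to full contribution.
At the Nash equilibrium everyone contributes 32. Group total payoff = 7 × (32 × 0.91 + 1.3 × 32) = 495.04.

495.04 dollars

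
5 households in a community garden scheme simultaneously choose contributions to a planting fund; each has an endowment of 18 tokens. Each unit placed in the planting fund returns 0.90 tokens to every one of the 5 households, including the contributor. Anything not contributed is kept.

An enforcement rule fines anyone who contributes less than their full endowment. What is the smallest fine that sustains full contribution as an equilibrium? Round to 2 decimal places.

1.80 tokens

Given the others contribute fully, the best deviation is to contribute 0 (any partial contribution still incurs the fine and gives up units whose private return 0.90 is below 1).
Deviating from 18 to 0 saves 18 tokens but forfeits the deviator's share of the drop in the planting fund: 0.90 × 18 = 16.20.
So the deviation gain is 18 − 16.20 = 1.80, and the fine must be at least 1.80 tokens to wipe it out.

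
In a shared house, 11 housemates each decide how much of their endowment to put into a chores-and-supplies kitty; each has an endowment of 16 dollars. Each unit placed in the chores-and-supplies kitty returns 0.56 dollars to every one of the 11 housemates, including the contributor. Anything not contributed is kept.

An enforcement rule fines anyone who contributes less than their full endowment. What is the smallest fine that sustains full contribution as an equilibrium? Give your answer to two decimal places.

7.04 dollars

Given the others contribute fully, the best deviation is to contribute 0 (any partial contribution still incurs the fine and gives up units whose private return 0.56 is below 1).
Deviating from 16 to 0 saves 16 dollars but forfeits the deviator's share of the drop in the chores-and-supplies kitty: 0.56 × 16 = 8.96.
So the deviation gain is 16 − 8.96 = 7.04, and the fine must be at least 7.04 dollars to wipe it out.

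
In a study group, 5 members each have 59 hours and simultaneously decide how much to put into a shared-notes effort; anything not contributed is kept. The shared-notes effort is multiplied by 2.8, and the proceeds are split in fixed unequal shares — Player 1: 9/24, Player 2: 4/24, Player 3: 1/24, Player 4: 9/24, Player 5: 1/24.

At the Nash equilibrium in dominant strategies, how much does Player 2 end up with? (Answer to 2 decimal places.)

114.07 hours

Player j's private return per contributed unit is 2.8 × (j's share). Contributing is weakly dominant for j when that share is at least 1/2.8 = 0.3571, and contributing 0 is dominant otherwise.
Player 1 and Player 4 are above the threshold, contributing 59 each; the remaining 3 contribute 0. Total contributed: 118.
Player 2 keeps 59 and receives 2.8 × 118 × 4/24 = 55.07 from the shared-notes effort, for a payoff of 114.07.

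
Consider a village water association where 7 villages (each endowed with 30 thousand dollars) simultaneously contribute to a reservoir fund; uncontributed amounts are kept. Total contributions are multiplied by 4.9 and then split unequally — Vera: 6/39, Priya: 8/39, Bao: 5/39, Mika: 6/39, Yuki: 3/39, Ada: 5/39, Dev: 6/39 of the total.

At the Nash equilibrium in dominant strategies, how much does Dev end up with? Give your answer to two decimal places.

For player j, contributing a unit is worthwhile iff 4.9 × (j's share) ≥ 1, i.e. iff j's share is at least 0.2041.
The only share above 0.2041 is Priya's 8/39, contributing 30; the remaining 6 contribute 0. Total contributed: 30.
Dev keeps 30 and receives 4.9 × 30 × 6/39 = 22.62 from the reservoir fund, for a payoff of 52.62.

52.62 thousand dollars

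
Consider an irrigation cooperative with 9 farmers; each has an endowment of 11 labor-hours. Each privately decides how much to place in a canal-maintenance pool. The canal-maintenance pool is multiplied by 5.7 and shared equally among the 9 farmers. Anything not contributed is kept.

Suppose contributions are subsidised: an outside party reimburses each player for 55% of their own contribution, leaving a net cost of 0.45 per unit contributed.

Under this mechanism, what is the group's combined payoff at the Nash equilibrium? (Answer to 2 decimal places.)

618.75 labor-hours

With the mechanism, a contributed unit returns (5.7/9) / 0.45 = 1.4074 per unit of net cost to the contributor — now above 1 — so contributing fully is weakly dominant for every player.
So the Nash equilibrium is full contribution by all 9; the group earns 9 × (11 × 0.55 + 5.7 × 11) = 618.75.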